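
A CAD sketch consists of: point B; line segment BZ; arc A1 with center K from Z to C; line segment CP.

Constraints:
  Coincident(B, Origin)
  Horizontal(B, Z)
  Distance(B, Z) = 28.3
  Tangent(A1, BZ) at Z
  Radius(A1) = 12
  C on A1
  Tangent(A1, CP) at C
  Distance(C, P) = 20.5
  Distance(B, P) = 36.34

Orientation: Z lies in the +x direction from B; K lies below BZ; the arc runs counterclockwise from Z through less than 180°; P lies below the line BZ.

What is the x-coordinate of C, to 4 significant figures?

16.30

B is at the origin; BZ is horizontal with |BZ| = 28.3 and Z on the +x side, so Z = (28.30, 0.000). Since A1 is tangent to BZ there, KZ ⟂ BZ, so K = Z + (0, -12) = (28.30, -12.00). Since KC ⟂ CP (tangency), |KP| = √(12.0² + 20.5²) = 23.75 regardless of where C sits on A1. So P lies on both circle(B, 36.34) and circle(K, 23.75); the below-BZ intersection is P = (16.28, -32.49). C is the foot of the tangent from P: C = (16.30, -11.99).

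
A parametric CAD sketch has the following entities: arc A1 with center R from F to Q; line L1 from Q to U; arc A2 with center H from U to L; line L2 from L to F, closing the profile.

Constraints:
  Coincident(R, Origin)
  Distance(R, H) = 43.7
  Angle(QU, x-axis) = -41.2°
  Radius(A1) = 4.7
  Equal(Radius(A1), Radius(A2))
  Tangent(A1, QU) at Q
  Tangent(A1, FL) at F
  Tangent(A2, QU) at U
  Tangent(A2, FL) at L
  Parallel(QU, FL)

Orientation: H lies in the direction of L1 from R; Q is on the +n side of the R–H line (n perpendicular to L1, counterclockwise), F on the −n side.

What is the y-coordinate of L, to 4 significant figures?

-32.32

The slot axis is L1's direction at -41.2°, so u = (cos -41.2°, sin -41.2°) = (0.7524, -0.6587) and n = (−sin -41.2°, cos -41.2°) = (0.6587, 0.7524). R is at the origin and H lies 43.7 along u from R, so H = 43.7·u = (32.88, -28.78). Tangency of A1 to both parallel lines with radius 4.7 puts Q and F at R ± 4.7·n: Q = (3.096, 3.536), F = (-3.096, -3.536). Equal radii place U and L the same way about H: U = H + 4.7·n = (35.98, -25.25), L = H − 4.7·n = (29.78, -32.32). So L.y = -32.32.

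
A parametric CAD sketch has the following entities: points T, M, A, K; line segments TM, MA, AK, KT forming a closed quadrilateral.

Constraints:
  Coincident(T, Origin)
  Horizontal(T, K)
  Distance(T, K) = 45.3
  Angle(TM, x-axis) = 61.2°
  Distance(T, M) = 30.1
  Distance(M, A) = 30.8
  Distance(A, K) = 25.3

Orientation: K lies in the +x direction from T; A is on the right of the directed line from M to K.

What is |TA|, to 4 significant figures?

20.66

Checks: TM at 61.20° ✓; |MA| = 30.80 ✓; |AK| = 25.30 ✓.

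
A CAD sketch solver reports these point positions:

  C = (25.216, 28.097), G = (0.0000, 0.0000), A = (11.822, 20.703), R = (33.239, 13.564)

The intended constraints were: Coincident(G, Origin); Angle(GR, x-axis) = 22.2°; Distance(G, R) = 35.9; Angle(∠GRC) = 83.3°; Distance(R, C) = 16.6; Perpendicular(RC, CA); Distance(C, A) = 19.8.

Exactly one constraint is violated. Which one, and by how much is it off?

Distance(C, A) = 19.8 — off by 4.50.

G = (0.00, 0.00) ✓; GR at 22.20° ✓; |GR| = 35.90 ✓; ∠GRC = 83.30° ✓; |RC| = 16.60 ✓; ∠(RC, CA) = 90.00° ✓; |CA| = 15.30 ✗.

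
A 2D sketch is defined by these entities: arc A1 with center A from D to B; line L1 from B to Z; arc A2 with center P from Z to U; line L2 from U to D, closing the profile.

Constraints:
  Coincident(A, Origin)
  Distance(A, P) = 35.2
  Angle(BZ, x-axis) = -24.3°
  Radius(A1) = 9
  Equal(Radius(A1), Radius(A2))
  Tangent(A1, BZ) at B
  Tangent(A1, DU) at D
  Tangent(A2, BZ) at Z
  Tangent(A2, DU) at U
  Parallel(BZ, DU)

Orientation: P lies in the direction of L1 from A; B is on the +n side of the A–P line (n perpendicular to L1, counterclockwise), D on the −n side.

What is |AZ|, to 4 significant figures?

36.33

Tangency of A1 to both parallel lines with radius 9.0 puts B and D at A ± 9.0·n: B = (3.704, 8.203), D = (-3.704, -8.203). Equal radii place Z and U the same way about P: Z = P + 9.0·n = (35.79, -6.283), U = P − 9.0·n = (28.38, -22.69). Then |AZ| = |Z − A| = 36.33.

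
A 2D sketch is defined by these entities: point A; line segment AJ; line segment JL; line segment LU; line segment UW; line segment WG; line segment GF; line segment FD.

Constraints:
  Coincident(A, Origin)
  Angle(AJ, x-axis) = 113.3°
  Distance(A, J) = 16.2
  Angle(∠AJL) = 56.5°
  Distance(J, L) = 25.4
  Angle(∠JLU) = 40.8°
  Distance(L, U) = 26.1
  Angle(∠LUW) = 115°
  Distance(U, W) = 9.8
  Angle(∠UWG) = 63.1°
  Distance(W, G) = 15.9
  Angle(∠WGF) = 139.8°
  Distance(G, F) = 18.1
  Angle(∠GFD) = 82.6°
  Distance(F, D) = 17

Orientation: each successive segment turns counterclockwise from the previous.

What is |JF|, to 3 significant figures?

27.4

A is at the origin; AJ runs at 113.3° with length 16.2, so J = (-6.41, 14.9). ∠AJL = 56.5° gives JL at -123° from the x-axis; with |JL| = 25.4, L = (-20.3, -6.37). ∠JLU = 40.8° gives LU at 16.0° from the x-axis; with |LU| = 26.1, U = (4.77, 0.819). ∠LUW = 115.0° gives UW at 81.0° from the x-axis; with |UW| = 9.8, W = (6.31, 10.5). ∠UWG = 63.1° gives WG at -162° from the x-axis; with |WG| = 15.9, G = (-8.82, 5.61). ∠WGF = 139.8° gives GF at -122° from the x-axis; with |GF| = 18.1, F = (-18.4, -9.75). Then |JF| = |F − J| = 27.4.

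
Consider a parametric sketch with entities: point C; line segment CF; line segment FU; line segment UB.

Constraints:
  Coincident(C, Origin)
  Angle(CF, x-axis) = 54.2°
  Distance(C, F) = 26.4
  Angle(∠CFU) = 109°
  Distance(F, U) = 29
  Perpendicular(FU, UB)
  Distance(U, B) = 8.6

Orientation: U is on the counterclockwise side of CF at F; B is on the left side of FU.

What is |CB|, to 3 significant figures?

41.0

C is at the origin; CF runs at 54.2° with length 26.4, so F = 26.4·(cos 54.2°, sin 54.2°) = (15.4, 21.4). ∠CFU = 109.0°, so FU runs at 54.2° + (180° − 109.0°) = 125° from the x-axis; with |FU| = 29.0, U = F + 29.0·(cos 125°, sin 125°) = (-1.27, 45.1). FU ⟂ UB; with |UB| = 8.6 on the left of FU, B = U + 8.6·(-0.817, -0.576) = (-8.30, 40.2). Then |CB| = |B − C| = 41.0.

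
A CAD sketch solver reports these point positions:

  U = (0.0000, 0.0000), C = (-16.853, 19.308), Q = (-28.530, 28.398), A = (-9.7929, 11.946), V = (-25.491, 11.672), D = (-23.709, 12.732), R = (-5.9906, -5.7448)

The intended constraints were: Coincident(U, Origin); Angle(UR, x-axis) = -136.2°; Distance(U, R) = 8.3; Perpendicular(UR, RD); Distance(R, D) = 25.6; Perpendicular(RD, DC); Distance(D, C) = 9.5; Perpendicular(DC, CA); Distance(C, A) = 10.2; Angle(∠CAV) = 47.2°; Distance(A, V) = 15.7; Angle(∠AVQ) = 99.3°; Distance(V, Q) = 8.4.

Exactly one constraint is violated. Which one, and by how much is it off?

Distance(V, Q) = 8.4 — off by 8.60.

U = (0.00, 0.00) ✓; UR at -136.2° ✓; |UR| = 8.300 ✓; ∠(UR, RD) = 90.00° ✓; |RD| = 25.60 ✓; ∠(RD, DC) = 89.99° ✓; |DC| = 9.500 ✓; ∠(DC, CA) = 90.01° ✓; |CA| = 10.20 ✓; ∠CAV = 47.20° ✓; |AV| = 15.70 ✓; ∠AVQ = 99.30° ✓; |VQ| = 17.00 ✗.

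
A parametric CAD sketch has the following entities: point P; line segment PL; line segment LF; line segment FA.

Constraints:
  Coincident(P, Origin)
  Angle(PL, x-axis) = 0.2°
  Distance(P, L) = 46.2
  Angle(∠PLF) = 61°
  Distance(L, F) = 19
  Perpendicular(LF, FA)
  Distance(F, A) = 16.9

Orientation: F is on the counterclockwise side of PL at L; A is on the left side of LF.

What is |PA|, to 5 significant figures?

23.752

P is at the origin; PL runs at 0.2° with length 46.2, so L = 46.2·(cos 0.2°, sin 0.2°) = (46.200, 0.16127). ∠PLF = 61.0°, so LF runs at 0.2° + (180° − 61.0°) = 119.20° from the x-axis; with |LF| = 19.0, F = L + 19.0·(cos 119.20°, sin 119.20°) = (36.930, 16.747). LF is perpendicular to FA; with |FA| = 16.9 on the left of LF, A = F + 16.9·(-0.87292, -0.48786) = (22.178, 8.5020). Then |PA| = |A − P| = 23.752.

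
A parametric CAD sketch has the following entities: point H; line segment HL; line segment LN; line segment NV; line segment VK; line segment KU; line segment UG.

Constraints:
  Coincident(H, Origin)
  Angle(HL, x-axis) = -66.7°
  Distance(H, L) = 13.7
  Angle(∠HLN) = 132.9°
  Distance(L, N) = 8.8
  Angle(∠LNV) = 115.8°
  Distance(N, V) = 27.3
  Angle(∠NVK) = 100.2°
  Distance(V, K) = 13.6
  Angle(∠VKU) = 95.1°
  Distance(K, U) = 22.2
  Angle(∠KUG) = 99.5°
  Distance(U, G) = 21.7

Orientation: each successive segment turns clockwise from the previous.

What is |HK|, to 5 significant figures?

29.480

∠LNV = 115.8° gives NV at -178.00° from the x-axis; with |NV| = 27.3, V = (-25.416, -21.587). ∠NVK = 100.2° gives VK at 102.20° from the x-axis; with |VK| = 13.6, K = (-28.290, -8.2943). Then |HK| = |K − H| = 29.480.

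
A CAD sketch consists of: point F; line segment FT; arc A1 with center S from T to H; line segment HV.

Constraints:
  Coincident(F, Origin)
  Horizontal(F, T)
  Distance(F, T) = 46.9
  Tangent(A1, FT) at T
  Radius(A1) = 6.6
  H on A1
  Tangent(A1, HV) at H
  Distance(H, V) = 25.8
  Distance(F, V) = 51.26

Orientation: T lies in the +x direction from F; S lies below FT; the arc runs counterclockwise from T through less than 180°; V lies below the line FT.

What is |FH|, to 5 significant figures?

40.818

Checks: F.y = 0.00, T.y = 0.00 ✓; |SH| = 6.600 ✓; ∠(SH, HV) = 90.00° ✓; |HV| = 25.80 ✓; |FV| = 51.26 ✓.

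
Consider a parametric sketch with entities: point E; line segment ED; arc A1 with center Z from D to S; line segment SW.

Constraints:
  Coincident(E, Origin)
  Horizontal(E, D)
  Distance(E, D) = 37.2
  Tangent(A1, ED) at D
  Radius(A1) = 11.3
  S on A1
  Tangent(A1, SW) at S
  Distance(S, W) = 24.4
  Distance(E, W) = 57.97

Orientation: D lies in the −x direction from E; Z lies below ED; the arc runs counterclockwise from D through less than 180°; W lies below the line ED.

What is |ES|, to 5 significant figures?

50.099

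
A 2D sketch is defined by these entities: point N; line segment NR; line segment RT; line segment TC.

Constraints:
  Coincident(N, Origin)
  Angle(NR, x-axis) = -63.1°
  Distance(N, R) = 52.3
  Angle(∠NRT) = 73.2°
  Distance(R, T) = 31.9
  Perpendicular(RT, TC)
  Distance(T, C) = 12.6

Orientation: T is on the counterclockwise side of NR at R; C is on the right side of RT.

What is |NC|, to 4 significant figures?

64.88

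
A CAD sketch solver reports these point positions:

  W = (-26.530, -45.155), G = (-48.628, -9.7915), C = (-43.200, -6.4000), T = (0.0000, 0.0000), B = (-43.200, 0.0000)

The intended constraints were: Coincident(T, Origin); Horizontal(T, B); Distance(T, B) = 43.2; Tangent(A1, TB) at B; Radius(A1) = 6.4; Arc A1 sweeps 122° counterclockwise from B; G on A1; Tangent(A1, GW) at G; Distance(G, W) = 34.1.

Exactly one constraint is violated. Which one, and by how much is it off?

Distance(G, W) = 34.1 — off by 7.60.

T = (0.00, 0.00) ✓; T.y = 0.00, B.y = 0.00 ✓; |TB| = 43.20 ✓; ∠(CB, BT) = 90.00° ✓; |CB| = 6.400 ✓; bearing(C→G) − bearing(C→B) = 122.0° ✓; |CG| = 6.400 ✓; ∠(CG, GW) = 90.00° ✓; |GW| = 41.70 ✗.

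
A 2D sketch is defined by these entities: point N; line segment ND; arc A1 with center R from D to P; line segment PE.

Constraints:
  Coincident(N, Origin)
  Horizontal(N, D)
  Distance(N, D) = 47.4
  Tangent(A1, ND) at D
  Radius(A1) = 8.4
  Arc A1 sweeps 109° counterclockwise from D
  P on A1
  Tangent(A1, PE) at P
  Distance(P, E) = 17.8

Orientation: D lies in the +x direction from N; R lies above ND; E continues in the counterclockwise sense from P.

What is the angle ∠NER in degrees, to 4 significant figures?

54.30°

On A1, D sits at bearing -90° from R; a 109° counterclockwise sweep puts P at bearing 19°, so P = R + 8.4·(cos 19°, sin 19°) = (55.34, 11.13). Tangency of A1 to PE means the radius RP is perpendicular to PE, so PE runs along (−sin 19°, cos 19°); with |PE| = 17.8, E = (49.55, 27.97). Then cos ∠NER = EN·ER / (|EN||ER|), giving 54.30°.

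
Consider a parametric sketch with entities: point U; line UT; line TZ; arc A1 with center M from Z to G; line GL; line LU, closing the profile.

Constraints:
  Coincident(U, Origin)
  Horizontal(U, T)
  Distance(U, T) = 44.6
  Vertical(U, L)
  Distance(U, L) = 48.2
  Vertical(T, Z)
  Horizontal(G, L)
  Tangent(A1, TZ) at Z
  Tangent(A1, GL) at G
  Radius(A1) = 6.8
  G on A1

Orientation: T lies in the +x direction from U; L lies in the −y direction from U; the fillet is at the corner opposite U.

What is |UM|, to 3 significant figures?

56.1

UL is vertical with |UL| = 48.2 and L on the −y side, so L = (0.00, -48.2). The virtual corner opposite U is at (44.6, -48.2). Tangency of A1 to TZ means the radius MZ is perpendicular to TZ and the tangent condition forces MG to be normal to GL, with radius 6.8, so the center M sits 6.8 in from both sides at M = (37.8, -41.4). Then |UM| = |M − U| = 56.1.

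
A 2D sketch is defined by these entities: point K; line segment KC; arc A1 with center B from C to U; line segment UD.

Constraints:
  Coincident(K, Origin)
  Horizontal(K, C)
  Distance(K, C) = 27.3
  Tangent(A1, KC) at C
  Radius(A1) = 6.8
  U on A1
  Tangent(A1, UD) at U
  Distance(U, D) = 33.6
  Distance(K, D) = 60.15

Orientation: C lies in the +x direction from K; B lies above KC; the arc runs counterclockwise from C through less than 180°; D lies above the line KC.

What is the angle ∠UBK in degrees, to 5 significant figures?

132.56°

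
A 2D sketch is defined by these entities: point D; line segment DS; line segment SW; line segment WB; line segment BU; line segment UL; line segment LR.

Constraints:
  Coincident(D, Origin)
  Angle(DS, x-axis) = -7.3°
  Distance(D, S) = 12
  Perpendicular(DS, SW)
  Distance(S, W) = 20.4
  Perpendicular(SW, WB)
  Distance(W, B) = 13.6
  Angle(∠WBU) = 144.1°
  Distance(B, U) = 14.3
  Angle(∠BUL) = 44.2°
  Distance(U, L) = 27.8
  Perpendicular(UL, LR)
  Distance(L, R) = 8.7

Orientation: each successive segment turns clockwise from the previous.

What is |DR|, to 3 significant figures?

22.8

∠BUL = 44.2° gives UL at 1.00° from the x-axis; with |UL| = 27.8, L = (13.2, -9.76). UL is perpendicular to LR, so LR runs at -89.0°; with |LR| = 8.7, R = (13.3, -18.5). Then |DR| = |R − D| = 22.8.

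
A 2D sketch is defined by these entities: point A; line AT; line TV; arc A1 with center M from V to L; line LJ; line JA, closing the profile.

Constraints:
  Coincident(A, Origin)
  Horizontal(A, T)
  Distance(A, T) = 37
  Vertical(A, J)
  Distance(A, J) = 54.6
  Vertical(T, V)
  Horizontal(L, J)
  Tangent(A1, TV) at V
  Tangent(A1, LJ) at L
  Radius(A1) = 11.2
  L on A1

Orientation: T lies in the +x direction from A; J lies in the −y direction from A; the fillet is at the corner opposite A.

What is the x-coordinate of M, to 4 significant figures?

25.80

A is at the origin; AT is horizontal with |AT| = 37.0 and T on the +x side, so T = (37.00, 0.000). AJ is vertical with |AJ| = 54.6 and J on the −y side, so J = (0.000, -54.60). The virtual corner opposite A is at (37.00, -54.60). The tangent condition forces MV to be normal to TV and tangency of A1 to LJ means the radius ML is perpendicular to LJ, with radius 11.2, so the center M sits 11.2 in from both sides at M = (25.80, -43.40). So M.x = 25.80.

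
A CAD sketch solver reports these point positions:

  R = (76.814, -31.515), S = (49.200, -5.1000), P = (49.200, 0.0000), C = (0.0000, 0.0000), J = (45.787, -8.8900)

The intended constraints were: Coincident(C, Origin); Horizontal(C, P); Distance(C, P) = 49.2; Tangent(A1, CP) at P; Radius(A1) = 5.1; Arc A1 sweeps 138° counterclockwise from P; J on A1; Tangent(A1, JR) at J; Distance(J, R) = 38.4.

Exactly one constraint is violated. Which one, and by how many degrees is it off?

Tangent(A1, JR) at J — off by 5.90°.

C = (0.00, 0.00) ✓; C.y = 0.00, P.y = 0.00 ✓; |CP| = 49.20 ✓; ∠(SP, PC) = 90.00° ✓; |SP| = 5.100 ✓; bearing(S→J) − bearing(S→P) = 138.0° ✓; |SJ| = 5.100 ✓; ∠(SJ, JR) = 84.10° ✗; |JR| = 38.40 ✓.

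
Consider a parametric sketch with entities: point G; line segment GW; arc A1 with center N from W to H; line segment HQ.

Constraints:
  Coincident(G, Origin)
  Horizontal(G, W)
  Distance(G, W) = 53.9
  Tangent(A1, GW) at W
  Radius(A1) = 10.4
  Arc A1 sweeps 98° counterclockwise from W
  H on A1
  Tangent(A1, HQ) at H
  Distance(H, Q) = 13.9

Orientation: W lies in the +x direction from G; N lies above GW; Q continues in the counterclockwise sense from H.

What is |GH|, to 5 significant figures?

65.283

G is at the origin; GW is horizontal with |GW| = 53.9 and W on the +x side, so W = (53.900, 0.0000). Tangency of A1 to GW means the radius NW is perpendicular to GW, so N = W + (0, 10.4) = (53.900, 10.400). On A1, W sits at bearing -90° from N; a 98° counterclockwise sweep puts H at bearing 8°, so H = N + 10.4·(cos 8°, sin 8°) = (64.199, 11.847). Then |GH| = |H − G| = 65.283.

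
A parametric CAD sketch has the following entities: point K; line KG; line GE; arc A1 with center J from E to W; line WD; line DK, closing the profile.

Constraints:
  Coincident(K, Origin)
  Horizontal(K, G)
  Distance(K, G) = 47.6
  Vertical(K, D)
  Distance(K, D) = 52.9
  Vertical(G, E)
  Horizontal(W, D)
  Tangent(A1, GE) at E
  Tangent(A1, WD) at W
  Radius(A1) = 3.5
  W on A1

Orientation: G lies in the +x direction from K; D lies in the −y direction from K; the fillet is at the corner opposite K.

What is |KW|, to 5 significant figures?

68.871

K is at the origin; KG is horizontal with |KG| = 47.6 and G on the +x side, so G = (47.600, 0.0000). K and D share the same x with |KD| = 52.9 and D on the −y side, so D = (0.0000, -52.900). The virtual corner opposite K is at (47.600, -52.900). The tangent condition forces JE to be normal to GE and A1 meets WD tangentially, so JW is at right angles to WD, with radius 3.5, so the center J sits 3.5 in from both sides at J = (44.100, -49.400). That places the tangent points at E = (47.600, -49.400) on GE and W = (44.100, -52.900) on WD. Then |KW| = |W − K| = 68.871.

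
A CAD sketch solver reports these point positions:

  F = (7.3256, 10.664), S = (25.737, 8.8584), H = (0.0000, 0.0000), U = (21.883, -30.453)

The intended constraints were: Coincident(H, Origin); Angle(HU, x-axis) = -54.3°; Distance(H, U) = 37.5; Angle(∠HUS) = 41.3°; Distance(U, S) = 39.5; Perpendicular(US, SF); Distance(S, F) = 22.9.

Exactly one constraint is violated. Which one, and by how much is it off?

Distance(S, F) = 22.9 — off by 4.40.

H = (0.00, 0.00) ✓; HU at -54.30° ✓; |HU| = 37.50 ✓; ∠HUS = 41.30° ✓; |US| = 39.50 ✓; ∠(US, SF) = 90.00° ✓; |SF| = 18.50 ✗.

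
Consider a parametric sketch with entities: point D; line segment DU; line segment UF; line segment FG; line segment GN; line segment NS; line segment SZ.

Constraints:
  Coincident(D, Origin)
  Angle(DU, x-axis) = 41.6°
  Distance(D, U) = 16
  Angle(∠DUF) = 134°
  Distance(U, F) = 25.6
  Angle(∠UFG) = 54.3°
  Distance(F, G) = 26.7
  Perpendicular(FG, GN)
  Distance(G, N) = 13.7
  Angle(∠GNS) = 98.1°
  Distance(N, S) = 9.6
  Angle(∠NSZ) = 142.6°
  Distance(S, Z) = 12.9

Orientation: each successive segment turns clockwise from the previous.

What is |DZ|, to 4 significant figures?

28.68

∠GNS = 98.1° gives NS at 58.00° from the x-axis; with |NS| = 9.6, S = (14.90, 5.201). ∠NSZ = 142.6° gives SZ at 20.60° from the x-axis; with |SZ| = 12.9, Z = (26.97, 9.740). Then |DZ| = |Z − D| = 28.68.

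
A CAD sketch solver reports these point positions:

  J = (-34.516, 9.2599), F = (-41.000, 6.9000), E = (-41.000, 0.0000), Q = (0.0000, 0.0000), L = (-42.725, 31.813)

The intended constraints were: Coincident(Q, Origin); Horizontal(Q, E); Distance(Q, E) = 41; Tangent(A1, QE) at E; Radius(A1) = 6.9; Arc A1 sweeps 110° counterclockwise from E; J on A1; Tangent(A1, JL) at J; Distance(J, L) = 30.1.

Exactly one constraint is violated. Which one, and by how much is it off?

Distance(J, L) = 30.1 — off by 6.10.

Q = (0.00, 0.00) ✓; Q.y = 0.00, E.y = 0.00 ✓; |QE| = 41.00 ✓; ∠(FE, EQ) = 90.00° ✓; |FE| = 6.900 ✓; bearing(F→J) − bearing(F→E) = 110.0° ✓; |FJ| = 6.900 ✓; ∠(FJ, JL) = 90.00° ✓; |JL| = 24.00 ✗.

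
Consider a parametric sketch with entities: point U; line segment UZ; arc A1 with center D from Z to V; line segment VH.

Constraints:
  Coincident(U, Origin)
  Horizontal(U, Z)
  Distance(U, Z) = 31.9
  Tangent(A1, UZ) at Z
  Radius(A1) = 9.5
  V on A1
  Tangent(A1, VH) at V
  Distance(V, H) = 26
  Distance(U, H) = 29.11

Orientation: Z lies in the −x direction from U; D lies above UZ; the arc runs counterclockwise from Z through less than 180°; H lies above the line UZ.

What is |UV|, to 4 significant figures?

24.16

Checks: U.y = 0.00, Z.y = 0.00 ✓; |DV| = 9.500 ✓; ∠(DV, VH) = 90.00° ✓; |VH| = 26.00 ✓; |UH| = 29.11 ✓.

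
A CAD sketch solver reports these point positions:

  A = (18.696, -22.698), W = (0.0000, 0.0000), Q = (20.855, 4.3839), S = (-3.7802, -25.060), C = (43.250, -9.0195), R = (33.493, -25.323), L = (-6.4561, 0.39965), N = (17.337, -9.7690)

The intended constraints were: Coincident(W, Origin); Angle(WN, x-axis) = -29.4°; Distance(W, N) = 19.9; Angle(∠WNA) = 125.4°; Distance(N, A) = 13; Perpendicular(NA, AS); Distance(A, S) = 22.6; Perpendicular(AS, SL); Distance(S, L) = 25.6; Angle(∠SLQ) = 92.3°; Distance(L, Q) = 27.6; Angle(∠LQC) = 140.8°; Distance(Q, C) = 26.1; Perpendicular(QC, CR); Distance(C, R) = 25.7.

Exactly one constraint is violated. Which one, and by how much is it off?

Distance(C, R) = 25.7 — off by 6.70.

W = (0.00, 0.00) ✓; WN at -29.40° ✓; |WN| = 19.90 ✓; ∠WNA = 125.4° ✓; |NA| = 13.00 ✓; ∠(NA, AS) = 90.00° ✓; |AS| = 22.60 ✓; ∠(AS, SL) = 90.00° ✓; |SL| = 25.60 ✓; ∠SLQ = 92.30° ✓; |LQ| = 27.60 ✓; ∠LQC = 140.8° ✓; |QC| = 26.10 ✓; ∠(QC, CR) = 90.00° ✓; |CR| = 19.00 ✗.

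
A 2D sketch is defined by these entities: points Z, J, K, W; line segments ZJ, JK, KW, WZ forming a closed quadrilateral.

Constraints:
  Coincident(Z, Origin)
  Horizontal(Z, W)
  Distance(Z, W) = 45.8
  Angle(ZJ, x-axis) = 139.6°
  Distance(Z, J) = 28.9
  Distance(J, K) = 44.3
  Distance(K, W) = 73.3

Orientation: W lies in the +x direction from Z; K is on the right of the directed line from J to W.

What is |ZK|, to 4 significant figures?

34.32

Checks: |JK| = 44.30 ✓; |KW| = 73.30 ✓.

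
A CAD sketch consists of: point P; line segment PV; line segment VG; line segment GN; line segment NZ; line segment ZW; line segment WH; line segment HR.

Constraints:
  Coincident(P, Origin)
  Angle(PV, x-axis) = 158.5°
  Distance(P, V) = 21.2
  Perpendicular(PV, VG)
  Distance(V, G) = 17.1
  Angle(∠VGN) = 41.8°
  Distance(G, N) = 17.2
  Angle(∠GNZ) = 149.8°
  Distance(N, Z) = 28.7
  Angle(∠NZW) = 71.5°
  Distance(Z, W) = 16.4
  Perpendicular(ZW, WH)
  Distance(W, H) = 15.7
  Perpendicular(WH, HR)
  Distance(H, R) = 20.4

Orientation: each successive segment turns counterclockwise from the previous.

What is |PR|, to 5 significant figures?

8.9330

The perpendicularity gives WH at right angles to ZW, so WH runs at -104.60°; with |WH| = 15.7, H = (-14.781, 12.571). WH is perpendicular to HR, so HR runs at -14.600°; with |HR| = 20.4, R = (4.9604, 7.4292). Then |PR| = |R − P| = 8.9330.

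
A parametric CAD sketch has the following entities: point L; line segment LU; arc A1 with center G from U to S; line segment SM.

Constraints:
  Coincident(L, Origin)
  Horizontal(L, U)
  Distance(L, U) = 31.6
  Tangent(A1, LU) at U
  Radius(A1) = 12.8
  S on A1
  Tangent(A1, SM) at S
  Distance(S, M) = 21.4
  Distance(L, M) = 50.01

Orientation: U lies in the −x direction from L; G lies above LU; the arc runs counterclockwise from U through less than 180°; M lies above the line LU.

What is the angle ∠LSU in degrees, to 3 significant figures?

74.6°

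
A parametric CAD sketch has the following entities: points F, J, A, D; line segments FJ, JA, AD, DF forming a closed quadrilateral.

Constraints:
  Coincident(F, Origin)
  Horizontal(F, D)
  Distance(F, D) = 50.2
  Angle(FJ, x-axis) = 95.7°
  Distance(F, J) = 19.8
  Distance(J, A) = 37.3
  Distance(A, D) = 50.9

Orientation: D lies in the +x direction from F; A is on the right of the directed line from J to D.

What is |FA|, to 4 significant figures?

17.51

Checks: FJ at 95.70° ✓; |JA| = 37.30 ✓; |AD| = 50.90 ✓.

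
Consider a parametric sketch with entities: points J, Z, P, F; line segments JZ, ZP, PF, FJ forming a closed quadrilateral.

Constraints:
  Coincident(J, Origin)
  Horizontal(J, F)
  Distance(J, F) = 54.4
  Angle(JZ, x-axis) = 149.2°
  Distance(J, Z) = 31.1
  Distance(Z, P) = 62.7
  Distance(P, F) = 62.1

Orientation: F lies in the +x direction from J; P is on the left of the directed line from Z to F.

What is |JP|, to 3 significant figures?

58.6

J is at the origin; J and F share the same y with |JF| = 54.4 and F in +x, so F = (54.4, 0). JZ runs at 149.2° with |JZ| = 31.1, so Z = (-26.7, 15.9). P is determined by |ZP| = 62.7 and |PF| = 62.1 together: it lies at the intersection of circle(Z, 62.7) and circle(F, 62.1). With |ZF| = 82.7, the foot of the radical line on ZF is 41.8 from Z and the perpendicular offset is √(62.7² − 41.8²) = 46.7. Taking the left-of-ZF solution: P = (23.3, 53.7).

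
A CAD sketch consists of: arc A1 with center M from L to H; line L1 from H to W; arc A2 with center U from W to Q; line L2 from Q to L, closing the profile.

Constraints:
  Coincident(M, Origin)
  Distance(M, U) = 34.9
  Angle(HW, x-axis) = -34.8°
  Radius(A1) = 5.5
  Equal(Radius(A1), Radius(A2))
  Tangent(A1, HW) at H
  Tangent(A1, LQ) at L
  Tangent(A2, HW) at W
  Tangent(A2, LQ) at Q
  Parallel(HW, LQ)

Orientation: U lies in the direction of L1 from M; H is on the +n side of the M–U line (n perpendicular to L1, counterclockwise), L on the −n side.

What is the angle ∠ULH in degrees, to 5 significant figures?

81.044°

The slot axis is L1's direction at -34.8°, so u = (cos -34.8°, sin -34.8°) = (0.82115, -0.57071) and n = (−sin -34.8°, cos -34.8°) = (0.57071, 0.82115). M is at the origin and U lies 34.9 along u from M, so U = 34.9·u = (28.658, -19.918). Tangency of A1 to both parallel lines with radius 5.5 puts H and L at M ± 5.5·n: H = (3.1389, 4.5163), L = (-3.1389, -4.5163). Then cos ∠ULH = LU·LH / (|LU||LH|), giving 81.044°.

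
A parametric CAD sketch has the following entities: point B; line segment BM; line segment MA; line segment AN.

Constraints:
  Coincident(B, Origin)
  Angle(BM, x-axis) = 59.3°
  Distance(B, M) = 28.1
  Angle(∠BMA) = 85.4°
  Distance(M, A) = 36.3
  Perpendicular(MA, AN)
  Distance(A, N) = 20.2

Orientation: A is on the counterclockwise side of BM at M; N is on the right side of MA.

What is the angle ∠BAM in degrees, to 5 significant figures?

39.444°

B is at the origin; BM runs at 59.3° with length 28.1, so M = 28.1·(cos 59.3°, sin 59.3°) = (14.346, 24.162). ∠BMA = 85.4°, so MA runs at 59.3° + (180° − 85.4°) = 153.90° from the x-axis; with |MA| = 36.3, A = M + 36.3·(cos 153.90°, sin 153.90°) = (-18.252, 40.132). Then cos ∠BAM = AB·AM / (|AB||AM|), giving 39.444°.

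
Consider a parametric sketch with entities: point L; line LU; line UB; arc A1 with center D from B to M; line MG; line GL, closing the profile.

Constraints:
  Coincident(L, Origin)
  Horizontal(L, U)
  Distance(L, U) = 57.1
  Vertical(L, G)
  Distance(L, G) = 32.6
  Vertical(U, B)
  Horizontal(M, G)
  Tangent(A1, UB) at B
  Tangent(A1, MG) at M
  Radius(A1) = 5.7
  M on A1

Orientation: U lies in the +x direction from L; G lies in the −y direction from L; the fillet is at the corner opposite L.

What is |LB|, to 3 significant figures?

63.1

L is at the origin; LU is horizontal with |LU| = 57.1 and U on the +x side, so U = (57.1, 0.00). L and G share the same x with |LG| = 32.6 and G on the −y side, so G = (0.00, -32.6). The virtual corner opposite L is at (57.1, -32.6). Tangency of A1 to UB means the radius DB is perpendicular to UB and tangency of A1 to MG means the radius DM is perpendicular to MG, with radius 5.7, so the center D sits 5.7 in from both sides at D = (51.4, -26.9). That places the tangent points at B = (57.1, -26.9) on UB and M = (51.4, -32.6) on MG. Then |LB| = |B − L| = 63.1.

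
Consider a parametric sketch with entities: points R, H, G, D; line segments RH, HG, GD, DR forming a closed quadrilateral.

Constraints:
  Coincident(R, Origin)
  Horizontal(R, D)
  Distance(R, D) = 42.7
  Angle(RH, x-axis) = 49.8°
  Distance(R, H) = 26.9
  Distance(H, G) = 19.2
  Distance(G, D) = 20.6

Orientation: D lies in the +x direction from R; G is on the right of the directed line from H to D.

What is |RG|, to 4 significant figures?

22.28

Checks: |HG| = 19.20 ✓; |GD| = 20.60 ✓.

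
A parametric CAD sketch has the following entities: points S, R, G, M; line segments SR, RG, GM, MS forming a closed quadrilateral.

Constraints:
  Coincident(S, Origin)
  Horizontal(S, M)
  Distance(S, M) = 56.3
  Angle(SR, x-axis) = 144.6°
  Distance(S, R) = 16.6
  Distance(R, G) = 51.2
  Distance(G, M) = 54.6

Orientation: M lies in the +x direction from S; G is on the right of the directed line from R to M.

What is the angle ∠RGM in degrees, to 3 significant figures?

83.5°

Checks: |RG| = 51.20 ✓; |GM| = 54.60 ✓.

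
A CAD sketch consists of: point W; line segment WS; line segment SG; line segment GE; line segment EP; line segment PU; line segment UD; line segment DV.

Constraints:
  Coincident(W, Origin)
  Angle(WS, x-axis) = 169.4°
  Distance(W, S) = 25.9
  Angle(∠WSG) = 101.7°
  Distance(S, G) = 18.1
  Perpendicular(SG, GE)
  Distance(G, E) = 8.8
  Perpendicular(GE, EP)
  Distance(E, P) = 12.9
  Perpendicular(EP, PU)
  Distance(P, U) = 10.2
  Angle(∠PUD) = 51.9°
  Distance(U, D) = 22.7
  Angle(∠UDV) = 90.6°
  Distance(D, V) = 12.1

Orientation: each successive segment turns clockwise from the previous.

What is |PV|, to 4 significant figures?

17.03

∠PUD = 51.9° gives UD at 53.00° from the x-axis; with |UD| = 22.7, D = (-13.30, 28.07). ∠UDV = 90.6° gives DV at -36.40° from the x-axis; with |DV| = 12.1, V = (-3.557, 20.89). Then |PV| = |V − P| = 17.03.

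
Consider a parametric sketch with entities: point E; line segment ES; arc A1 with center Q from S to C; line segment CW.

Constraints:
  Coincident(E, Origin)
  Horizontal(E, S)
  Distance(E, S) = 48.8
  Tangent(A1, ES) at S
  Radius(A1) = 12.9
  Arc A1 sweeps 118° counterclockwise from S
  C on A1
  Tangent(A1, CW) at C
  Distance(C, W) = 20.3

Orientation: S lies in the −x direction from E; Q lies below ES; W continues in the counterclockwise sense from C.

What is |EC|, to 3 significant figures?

63.1

E is at the origin; E and S share the same y with |ES| = 48.8 and S on the −x side, so S = (-48.8, 0.00). Tangency of A1 to ES means the radius QS is perpendicular to ES, so Q = S + (0, -12.9) = (-48.8, -12.9). On A1, S sits at bearing 90° from Q; a 118° counterclockwise sweep puts C at bearing 208°, so C = Q + 12.9·(cos 208°, sin 208°) = (-60.2, -19.0). Then |EC| = |C − E| = 63.1.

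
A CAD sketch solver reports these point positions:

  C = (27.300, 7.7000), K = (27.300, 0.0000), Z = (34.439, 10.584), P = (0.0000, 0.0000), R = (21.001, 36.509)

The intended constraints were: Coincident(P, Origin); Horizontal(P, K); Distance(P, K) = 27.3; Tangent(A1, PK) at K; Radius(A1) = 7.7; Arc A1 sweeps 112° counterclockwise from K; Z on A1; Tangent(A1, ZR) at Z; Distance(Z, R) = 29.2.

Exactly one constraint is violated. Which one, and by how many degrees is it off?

Tangent(A1, ZR) at Z — off by 5.40°.

P = (0.00, 0.00) ✓; P.y = 0.00, K.y = 0.00 ✓; |PK| = 27.30 ✓; ∠(CK, KP) = 90.00° ✓; |CK| = 7.700 ✓; bearing(C→Z) − bearing(C→K) = 112.0° ✓; |CZ| = 7.700 ✓; ∠(CZ, ZR) = 84.60° ✗; |ZR| = 29.20 ✓.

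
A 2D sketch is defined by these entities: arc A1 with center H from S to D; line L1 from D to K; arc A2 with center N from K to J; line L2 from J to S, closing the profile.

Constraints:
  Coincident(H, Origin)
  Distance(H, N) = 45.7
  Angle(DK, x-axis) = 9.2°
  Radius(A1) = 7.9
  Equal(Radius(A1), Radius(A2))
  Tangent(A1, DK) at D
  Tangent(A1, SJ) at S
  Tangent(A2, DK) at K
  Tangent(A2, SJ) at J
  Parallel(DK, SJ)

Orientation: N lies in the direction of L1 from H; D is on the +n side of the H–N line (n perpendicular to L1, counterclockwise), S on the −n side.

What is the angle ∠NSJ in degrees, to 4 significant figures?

9.808°

The slot axis is L1's direction at 9.2°, so u = (cos 9.2°, sin 9.2°) = (0.9871, 0.1599) and n = (−sin 9.2°, cos 9.2°) = (-0.1599, 0.9871). H is at the origin and N lies 45.7 along u from H, so N = 45.7·u = (45.11, 7.307). Tangency of A1 to both parallel lines with radius 7.9 puts D and S at H ± 7.9·n: D = (-1.263, 7.798), S = (1.263, -7.798). Equal radii place K and J the same way about N: K = N + 7.9·n = (43.85, 15.10), J = N − 7.9·n = (46.38, -0.4918). Then cos ∠NSJ = SN·SJ / (|SN||SJ|), giving 9.808°.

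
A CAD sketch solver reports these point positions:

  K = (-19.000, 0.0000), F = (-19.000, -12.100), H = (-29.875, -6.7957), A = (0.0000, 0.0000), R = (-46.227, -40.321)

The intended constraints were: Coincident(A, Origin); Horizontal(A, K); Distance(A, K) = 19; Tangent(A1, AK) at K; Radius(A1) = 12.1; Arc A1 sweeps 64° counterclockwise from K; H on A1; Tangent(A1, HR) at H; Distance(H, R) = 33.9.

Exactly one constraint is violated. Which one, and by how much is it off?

Distance(H, R) = 33.9 — off by 3.40.

A = (0.00, 0.00) ✓; A.y = 0.00, K.y = 0.00 ✓; |AK| = 19.00 ✓; ∠(FK, KA) = 90.00° ✓; |FK| = 12.10 ✓; bearing(F→H) − bearing(F→K) = 64.00° ✓; |FH| = 12.10 ✓; ∠(FH, HR) = 90.00° ✓; |HR| = 37.30 ✗.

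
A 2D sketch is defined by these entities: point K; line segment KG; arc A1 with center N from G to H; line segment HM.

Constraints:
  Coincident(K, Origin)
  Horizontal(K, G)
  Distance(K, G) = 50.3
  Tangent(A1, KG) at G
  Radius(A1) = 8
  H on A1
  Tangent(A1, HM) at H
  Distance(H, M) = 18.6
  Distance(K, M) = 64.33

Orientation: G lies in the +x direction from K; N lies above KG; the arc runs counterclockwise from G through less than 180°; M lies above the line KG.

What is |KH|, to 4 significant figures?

58.83

Checks: K.y = 0.00, G.y = 0.00 ✓; |NH| = 8.000 ✓; ∠(NH, HM) = 90.00° ✓; |HM| = 18.60 ✓; |KM| = 64.33 ✓.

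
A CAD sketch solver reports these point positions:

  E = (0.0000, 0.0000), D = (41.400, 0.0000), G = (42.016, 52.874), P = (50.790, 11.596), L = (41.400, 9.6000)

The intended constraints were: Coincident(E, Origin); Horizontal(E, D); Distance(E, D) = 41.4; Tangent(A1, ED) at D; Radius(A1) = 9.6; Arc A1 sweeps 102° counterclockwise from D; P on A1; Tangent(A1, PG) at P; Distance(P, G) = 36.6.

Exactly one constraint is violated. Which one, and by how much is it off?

Distance(P, G) = 36.6 — off by 5.60.

E = (0.00, 0.00) ✓; E.y = 0.00, D.y = 0.00 ✓; |ED| = 41.40 ✓; ∠(LD, DE) = 90.00° ✓; |LD| = 9.600 ✓; bearing(L→P) − bearing(L→D) = 102.0° ✓; |LP| = 9.600 ✓; ∠(LP, PG) = 90.00° ✓; |PG| = 42.20 ✗.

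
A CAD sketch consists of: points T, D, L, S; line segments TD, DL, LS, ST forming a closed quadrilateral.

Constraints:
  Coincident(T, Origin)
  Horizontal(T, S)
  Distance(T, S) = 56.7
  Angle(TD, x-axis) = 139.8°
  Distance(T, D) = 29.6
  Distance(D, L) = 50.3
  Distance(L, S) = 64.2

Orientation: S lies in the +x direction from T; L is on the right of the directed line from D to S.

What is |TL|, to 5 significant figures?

26.702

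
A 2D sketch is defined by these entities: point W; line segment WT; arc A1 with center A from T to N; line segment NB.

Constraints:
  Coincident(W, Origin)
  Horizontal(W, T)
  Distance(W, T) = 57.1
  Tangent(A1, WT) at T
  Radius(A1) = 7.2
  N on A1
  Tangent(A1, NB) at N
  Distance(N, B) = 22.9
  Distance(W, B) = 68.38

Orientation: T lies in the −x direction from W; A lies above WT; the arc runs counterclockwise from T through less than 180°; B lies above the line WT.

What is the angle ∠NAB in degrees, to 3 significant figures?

72.5°

Checks: |AN| = 7.200 ✓; ∠(AN, NB) = 90.00° ✓; |NB| = 22.90 ✓; |WB| = 68.38 ✓.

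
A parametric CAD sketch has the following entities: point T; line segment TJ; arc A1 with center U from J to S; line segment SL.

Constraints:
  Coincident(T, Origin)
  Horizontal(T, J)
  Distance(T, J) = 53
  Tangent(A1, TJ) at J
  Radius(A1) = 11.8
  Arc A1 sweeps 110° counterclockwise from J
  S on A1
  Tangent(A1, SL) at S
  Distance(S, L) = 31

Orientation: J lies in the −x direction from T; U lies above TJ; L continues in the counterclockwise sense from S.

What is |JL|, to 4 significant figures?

44.97

T is at the origin; TJ is horizontal with |TJ| = 53.0 and J on the −x side, so J = (-53.00, 0.000). The tangent condition forces UJ to be normal to TJ, so U = J + (0, 11.8) = (-53.00, 11.80). On A1, J sits at bearing -90° from U; a 110° counterclockwise sweep puts S at bearing 20°, so S = U + 11.8·(cos 20°, sin 20°) = (-41.91, 15.84). Since A1 is tangent to SL there, US ⟂ SL, so SL runs along (−sin 20°, cos 20°); with |SL| = 31.0, L = (-52.51, 44.97). Then |JL| = |L − J| = 44.97.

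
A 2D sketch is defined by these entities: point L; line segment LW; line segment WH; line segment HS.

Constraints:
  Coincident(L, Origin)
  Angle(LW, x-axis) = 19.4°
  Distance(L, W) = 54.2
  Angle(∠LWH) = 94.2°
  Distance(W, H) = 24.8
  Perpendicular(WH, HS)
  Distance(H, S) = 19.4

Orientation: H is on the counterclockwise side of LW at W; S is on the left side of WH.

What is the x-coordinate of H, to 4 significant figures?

44.62

L is at the origin; LW runs at 19.4° with length 54.2, so W = 54.2·(cos 19.4°, sin 19.4°) = (51.12, 18.00). ∠LWH = 94.2°, so WH runs at 19.4° + (180° − 94.2°) = 105.2° from the x-axis; with |WH| = 24.8, H = W + 24.8·(cos 105.2°, sin 105.2°) = (44.62, 41.94). So H.x = 44.62.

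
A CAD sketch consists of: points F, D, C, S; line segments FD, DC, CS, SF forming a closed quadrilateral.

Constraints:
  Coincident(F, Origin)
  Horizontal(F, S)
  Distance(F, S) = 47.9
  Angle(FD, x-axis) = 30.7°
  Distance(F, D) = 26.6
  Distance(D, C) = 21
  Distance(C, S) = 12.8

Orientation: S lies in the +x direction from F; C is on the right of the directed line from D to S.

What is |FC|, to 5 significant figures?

35.649

F is at the origin; FS is horizontal with |FS| = 47.9 and S in +x, so S = (47.9, 0). FD runs at 30.7° with |FD| = 26.6, so D = (22.872, 13.580). C is determined by |DC| = 21.0 and |CS| = 12.8 together: it lies at the intersection of circle(D, 21.0) and circle(S, 12.8). With |DS| = 28.475, the foot of the radical line on DS is 19.104 from D and the perpendicular offset is √(21.0² − 19.104²) = 8.7194. Taking the right-of-DS solution: C = (35.505, -3.1947).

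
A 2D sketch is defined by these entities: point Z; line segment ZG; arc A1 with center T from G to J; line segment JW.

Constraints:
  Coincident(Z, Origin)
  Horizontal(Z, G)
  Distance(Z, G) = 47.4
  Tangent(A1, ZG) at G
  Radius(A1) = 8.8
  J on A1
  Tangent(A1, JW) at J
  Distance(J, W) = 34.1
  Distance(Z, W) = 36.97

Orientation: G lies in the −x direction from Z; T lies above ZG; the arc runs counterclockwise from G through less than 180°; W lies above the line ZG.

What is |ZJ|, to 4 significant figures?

40.47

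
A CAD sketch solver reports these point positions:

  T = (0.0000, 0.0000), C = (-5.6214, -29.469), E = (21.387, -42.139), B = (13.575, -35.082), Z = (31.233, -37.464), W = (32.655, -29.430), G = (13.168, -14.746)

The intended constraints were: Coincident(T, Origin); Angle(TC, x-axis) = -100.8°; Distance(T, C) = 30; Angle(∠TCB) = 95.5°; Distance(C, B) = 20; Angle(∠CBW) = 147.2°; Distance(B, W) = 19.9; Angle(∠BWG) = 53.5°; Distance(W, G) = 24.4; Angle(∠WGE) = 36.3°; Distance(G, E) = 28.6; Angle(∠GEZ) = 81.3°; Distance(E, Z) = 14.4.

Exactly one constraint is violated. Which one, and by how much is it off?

Distance(E, Z) = 14.4 — off by 3.50.

T = (0.00, 0.00) ✓; TC at -100.8° ✓; |TC| = 30.00 ✓; ∠TCB = 95.50° ✓; |CB| = 20.00 ✓; ∠CBW = 147.2° ✓; |BW| = 19.90 ✓; ∠BWG = 53.50° ✓; |WG| = 24.40 ✓; ∠WGE = 36.30° ✓; |GE| = 28.60 ✓; ∠GEZ = 81.30° ✓; |EZ| = 10.90 ✗.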